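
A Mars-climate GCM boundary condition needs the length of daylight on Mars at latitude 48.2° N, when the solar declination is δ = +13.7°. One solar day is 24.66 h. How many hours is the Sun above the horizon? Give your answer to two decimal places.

cos h₀ = −tan ϕ · tan δ = −tan(+48.2°) × tan(+13.700°) = -0.2726, so h₀ = 1.8469 rad = 105.82°.
Daylight = 2h₀/(2π) × 24.66 h = (1.8469/π) × 24.66 = 14.50 h.

14.50 h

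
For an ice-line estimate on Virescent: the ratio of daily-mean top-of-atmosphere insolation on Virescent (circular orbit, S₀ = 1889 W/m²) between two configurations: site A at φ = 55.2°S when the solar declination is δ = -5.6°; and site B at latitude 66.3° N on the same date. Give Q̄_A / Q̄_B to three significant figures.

Q̄_A / Q̄_B ≈ 2.59

— Configuration A (φ=-55.2°):
cos H₀ = −tan(-55.2°) tan(-5.600°) = -0.1411, H₀ = 1.7123 rad.
Bracket: H₀ sin φ sin δ + cos φ cos δ sin H₀ = 1.7123×-0.82115×-0.09758 + 0.57071×0.99523×0.99000 = 0.137203 + 0.562308 = 0.699511.
Q̄ = (S₀/π) × [bracket] = (1889/π) × 0.699511 = 420.61 W/m².
— Configuration B (φ=+66.3°):
cos H₀ = −tan(+66.3°) tan(-5.600°) = 0.2234, H₀ = 1.3455 rad.
Bracket: H₀ sin φ sin δ + cos φ cos δ sin H₀ = 1.3455×0.91566×-0.09758 + 0.40195×0.99523×0.97473 = -0.120221 + 0.389924 = 0.269703.
Q̄ = (S₀/π) × [bracket] = (1889/π) × 0.269703 = 162.17 W/m².
Ratio Q̄_A / Q̄_B = 420.61 / 162.17 = 2.594.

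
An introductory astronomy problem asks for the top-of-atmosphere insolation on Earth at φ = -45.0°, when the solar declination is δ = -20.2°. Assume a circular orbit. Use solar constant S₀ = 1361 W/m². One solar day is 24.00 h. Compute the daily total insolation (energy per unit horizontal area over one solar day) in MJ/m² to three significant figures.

cos H₀ = −tan(-45.0°) tan(-20.200°) = -0.3679, H₀ = 1.9476 rad.
Bracket: H₀ sin φ sin δ + cos φ cos δ sin H₀ = 1.9476×-0.70711×-0.34530 + 0.70711×0.93849×0.92985 = 0.475536 + 0.617063 = 1.092599.
Q̄ = (S₀/π) × [bracket] = (1361/π) × 1.092599 = 473.34 W/m².
Daily total = Q̄ × 24.00 h × 3600 s/h = 473.34 × 24.00 × 3600 / 10⁶ = 40.90 MJ/m².

40.9 MJ/m²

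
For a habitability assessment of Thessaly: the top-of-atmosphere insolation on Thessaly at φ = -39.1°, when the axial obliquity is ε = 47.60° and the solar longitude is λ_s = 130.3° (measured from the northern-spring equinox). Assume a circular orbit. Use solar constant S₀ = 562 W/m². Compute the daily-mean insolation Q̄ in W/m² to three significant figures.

Solar declination: sin δ = sin ε · sin λ_s = sin 47.60° × sin 130.3° = 0.56320, so δ = +34.277°.
cos H₀ = −tan(-39.1°) tan(+34.277°) = 0.5539, H₀ = 0.9838 rad.
Bracket: H₀ sin φ sin δ + cos φ cos δ sin H₀ = 0.9838×-0.63068×0.56320 + 0.77605×0.82632×0.83259 = -0.349445 + 0.533911 = 0.184466.
Q̄ = (S₀/π) × [bracket] = (562/π) × 0.184466 = 33.00 W/m².

Q̄ ≈ 33.0 W/m²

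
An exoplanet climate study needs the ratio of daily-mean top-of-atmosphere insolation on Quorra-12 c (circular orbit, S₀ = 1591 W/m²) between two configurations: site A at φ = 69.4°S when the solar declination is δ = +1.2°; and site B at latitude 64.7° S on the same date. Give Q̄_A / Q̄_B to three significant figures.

Q̄_A / Q̄_B ≈ 0.808

— Configuration A (φ=-69.4°):
cos H₀ = −tan(-69.4°) tan(+1.200°) = 0.0557, H₀ = 1.5150 rad.
Bracket: H₀ sin φ sin δ + cos φ cos δ sin H₀ = 1.5150×-0.93606×0.02094 + 0.35184×0.99978×0.99845 = -0.029696 + 0.351217 = 0.321521.
Q̄ = (S₀/π) × [bracket] = (1591/π) × 0.321521 = 162.83 W/m².
— Configuration B (φ=-64.7°):
cos H₀ = −tan(-64.7°) tan(+1.200°) = 0.0443, H₀ = 1.5265 rad.
Bracket: H₀ sin φ sin δ + cos φ cos δ sin H₀ = 1.5265×-0.90408×0.02094 + 0.42736×0.99978×0.99902 = -0.028899 + 0.426847 = 0.397948.
Q̄ = (S₀/π) × [bracket] = (1591/π) × 0.397948 = 201.53 W/m².
Ratio Q̄_A / Q̄_B = 162.83 / 201.53 = 0.8080.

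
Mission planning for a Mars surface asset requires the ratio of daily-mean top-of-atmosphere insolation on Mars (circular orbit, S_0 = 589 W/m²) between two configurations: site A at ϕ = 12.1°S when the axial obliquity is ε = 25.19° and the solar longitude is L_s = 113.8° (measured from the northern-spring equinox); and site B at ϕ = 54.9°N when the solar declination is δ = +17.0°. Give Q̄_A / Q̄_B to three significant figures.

Q̄_A / Q̄_B ≈ 0.793

— Configuration A (ϕ=-12.1°):
Solar declination: sin δ = sin ε · sin L_s = sin 25.19° × sin 113.8° = 0.38943, so δ = +22.919°.
cos h₀ = −tan(-12.1°) tan(+22.919°) = 0.0906, h₀ = 1.4800 rad.
Bracket: h₀ sin ϕ sin δ + cos ϕ cos δ sin h₀ = 1.4800×-0.20962×0.38943 + 0.97778×0.92106×0.99588 = -0.120816 + 0.896884 = 0.776068.
Q̄ = (S_0/π) × [bracket] = (589/π) × 0.776068 = 145.50 W/m².
— Configuration B (ϕ=+54.9°):
cos h₀ = −tan(+54.9°) tan(+17.000°) = -0.4350, h₀ = 2.0208 rad.
Bracket: h₀ sin ϕ sin δ + cos ϕ cos δ sin h₀ = 2.0208×0.81815×0.29237 + 0.57501×0.95630×0.90043 = 0.483380 + 0.495130 = 0.978510.
Q̄ = (S_0/π) × [bracket] = (589/π) × 0.978510 = 183.46 W/m².
Ratio Q̄_A / Q̄_B = 145.50 / 183.46 = 0.7931.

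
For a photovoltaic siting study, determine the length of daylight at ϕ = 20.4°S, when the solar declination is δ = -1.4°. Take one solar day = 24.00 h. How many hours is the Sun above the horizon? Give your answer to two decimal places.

cos h₀ = −tan ϕ · tan δ = −tan(-20.4°) × tan(-1.400°) = -0.0091, so h₀ = 1.5799 rad = 90.52°.
Daylight = 2h₀/(2π) × 24.00 h = (1.5799/π) × 24.00 = 12.07 h.

12.07 h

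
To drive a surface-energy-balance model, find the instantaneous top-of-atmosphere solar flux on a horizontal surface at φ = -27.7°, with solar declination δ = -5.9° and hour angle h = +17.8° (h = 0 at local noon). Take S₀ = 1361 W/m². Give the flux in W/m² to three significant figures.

cos θ_z = sin φ sin δ + cos φ cos δ cos h = 0.047782 + 0.838544 = 0.886326.
Flux = S₀ · cos θ_z = 1361 × 0.886326 = 1206 W/m².

1.21e+03 W/m²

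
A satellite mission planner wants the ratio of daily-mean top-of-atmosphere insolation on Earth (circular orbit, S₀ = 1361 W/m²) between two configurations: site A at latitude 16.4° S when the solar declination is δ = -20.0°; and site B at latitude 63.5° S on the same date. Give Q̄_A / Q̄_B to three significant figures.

Q̄_A / Q̄_B ≈ 1.04

— Configuration A (φ=-16.4°):
cos H₀ = −tan(-16.4°) tan(-20.000°) = -0.1071, H₀ = 1.6781 rad.
Bracket: H₀ sin φ sin δ + cos φ cos δ sin H₀ = 1.6781×-0.28234×-0.34202 + 0.95931×0.93969×0.99425 = 0.162047 + 0.896271 = 1.058318.
Q̄ = (S₀/π) × [bracket] = (1361/π) × 1.058318 = 458.48 W/m².
— Configuration B (φ=-63.5°):
cos H₀ = −tan(-63.5°) tan(-20.000°) = -0.7300, H₀ = 2.3891 rad.
Bracket: H₀ sin φ sin δ + cos φ cos δ sin H₀ = 2.3891×-0.89493×-0.34202 + 0.44620×0.93969×0.68344 = 0.731265 + 0.286559 = 1.017824.
Q̄ = (S₀/π) × [bracket] = (1361/π) × 1.017824 = 440.94 W/m².
Ratio Q̄_A / Q̄_B = 458.48 / 440.94 = 1.040.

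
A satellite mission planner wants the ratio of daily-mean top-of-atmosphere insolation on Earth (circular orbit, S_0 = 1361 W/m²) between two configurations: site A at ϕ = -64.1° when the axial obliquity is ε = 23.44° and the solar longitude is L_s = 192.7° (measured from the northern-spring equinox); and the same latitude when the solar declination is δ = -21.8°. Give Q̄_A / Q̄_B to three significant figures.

— Configuration A (ϕ=-64.1°):
Solar declination: sin δ = sin ε · sin L_s = sin 23.44° × sin 192.7° = -0.08745, so δ = -5.017°.
cos h₀ = −tan(-64.1°) tan(-5.017°) = -0.1808, h₀ = 1.7526 rad.
Bracket: h₀ sin ϕ sin δ + cos ϕ cos δ sin h₀ = 1.7526×-0.89956×-0.08745 + 0.43680×0.99617×0.98352 = 0.137871 + 0.427956 = 0.565827.
Q̄ = (S_0/π) × [bracket] = (1361/π) × 0.565827 = 245.13 W/m².
— Configuration B (ϕ=-64.1°):
cos h₀ = −tan(-64.1°) tan(-21.800°) = -0.8237, h₀ = 2.5387 rad.
Bracket: h₀ sin ϕ sin δ + cos ϕ cos δ sin h₀ = 2.5387×-0.89956×-0.37137 + 0.43680×0.92849×0.56701 = 0.848102 + 0.229959 = 1.078061.
Q̄ = (S_0/π) × [bracket] = (1361/π) × 1.078061 = 467.04 W/m².
Ratio Q̄_A / Q̄_B = 245.13 / 467.04 = 0.5249.

Q̄_A / Q̄_B ≈ 0.525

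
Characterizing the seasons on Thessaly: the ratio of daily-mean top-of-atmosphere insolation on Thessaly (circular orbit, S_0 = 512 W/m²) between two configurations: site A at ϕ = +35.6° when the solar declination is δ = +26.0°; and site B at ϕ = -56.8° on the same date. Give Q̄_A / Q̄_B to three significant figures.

Q̄_A / Q̄_B ≈ 19.5

— Configuration A (ϕ=+35.6°):
cos h₀ = −tan(+35.6°) tan(+26.000°) = -0.3492, h₀ = 1.9275 rad.
Bracket: h₀ sin ϕ sin δ + cos ϕ cos δ sin h₀ = 1.9275×0.58212×0.43837 + 0.81310×0.89879×0.93705 = 0.491867 + 0.684802 = 1.176669.
Q̄ = (S_0/π) × [bracket] = (512/π) × 1.176669 = 191.77 W/m².
— Configuration B (ϕ=-56.8°):
cos h₀ = −tan(-56.8°) tan(+26.000°) = 0.7453, h₀ = 0.7298 rad.
Bracket: h₀ sin ϕ sin δ + cos ϕ cos δ sin h₀ = 0.7298×-0.83676×0.43837 + 0.54756×0.89879×0.66669 = -0.267698 + 0.328106 = 0.060408.
Q̄ = (S_0/π) × [bracket] = (512/π) × 0.060408 = 9.8450 W/m².
Ratio Q̄_A / Q̄_B = 191.77 / 9.8450 = 19.48.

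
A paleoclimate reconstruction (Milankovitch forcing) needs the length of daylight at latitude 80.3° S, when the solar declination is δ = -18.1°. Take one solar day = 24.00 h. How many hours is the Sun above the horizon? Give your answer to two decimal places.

24.00 h

Sunrise equation: cos H₀ = −tan φ · tan δ = -1.9122 ≤ −1, so the Sun never sets (polar day) and H₀ = π.
Daylight = 2H₀/(2π) × 24.00 h = (3.1416/π) × 24.00 = 24.00 h.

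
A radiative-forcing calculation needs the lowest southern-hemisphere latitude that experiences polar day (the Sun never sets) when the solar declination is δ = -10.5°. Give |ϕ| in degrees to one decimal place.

|ϕ| = 79.5°

Polar day requires cos h₀ = −tan ϕ tan δ ≤ −1, i.e. tan ϕ tan δ ≥ 1.
The boundary is |tan ϕ| · |tan δ| = 1, so |ϕ| = 90° − |δ| = 90° − 10.5° = 79.5° in the southern hemisphere.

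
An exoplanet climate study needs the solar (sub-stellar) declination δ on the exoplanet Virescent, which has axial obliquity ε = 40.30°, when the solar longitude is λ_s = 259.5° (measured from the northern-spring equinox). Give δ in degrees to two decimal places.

sin δ = sin ε · sin λ_s = sin 40.30° × sin 259.5° = -0.635959.
δ = arcsin(-0.635959) = -39.49°.

δ = -39.49°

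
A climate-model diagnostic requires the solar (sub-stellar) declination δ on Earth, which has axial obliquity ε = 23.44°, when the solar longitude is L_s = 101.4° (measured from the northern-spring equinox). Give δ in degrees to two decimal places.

δ = +22.95°

sin δ = sin ε · sin L_s = sin 23.44° × sin 101.4° = 0.389941.
δ = arcsin(0.389941) = +22.95°.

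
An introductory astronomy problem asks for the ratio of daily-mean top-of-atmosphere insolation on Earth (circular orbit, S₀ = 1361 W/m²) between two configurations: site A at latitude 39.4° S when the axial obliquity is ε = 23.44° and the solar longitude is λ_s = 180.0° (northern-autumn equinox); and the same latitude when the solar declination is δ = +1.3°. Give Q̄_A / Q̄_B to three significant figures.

— Configuration A (φ=-39.4°):
Solar declination: sin δ = sin ε · sin λ_s = sin 23.44° × sin 180.0° = 0.00000, so δ = +0.000°.
cos H₀ = −tan(-39.4°) tan(+0.000°) = 0.0000, H₀ = 1.5708 rad.
Bracket: H₀ sin φ sin δ + cos φ cos δ sin H₀ = 1.5708×-0.63473×0.00000 + 0.77273×1.00000×1.00000 = -0.000000 + 0.772730 = 0.772730.
Q̄ = (S₀/π) × [bracket] = (1361/π) × 0.772730 = 334.76 W/m².
— Configuration B (φ=-39.4°):
cos H₀ = −tan(-39.4°) tan(+1.300°) = 0.0186, H₀ = 1.5522 rad.
Bracket: H₀ sin φ sin δ + cos φ cos δ sin H₀ = 1.5522×-0.63473×0.02269 + 0.77273×0.99974×0.99983 = -0.022355 + 0.772398 = 0.750043.
Q̄ = (S₀/π) × [bracket] = (1361/π) × 0.750043 = 324.93 W/m².
Ratio Q̄_A / Q̄_B = 334.76 / 324.93 = 1.030.

Q̄_A / Q̄_B ≈ 1.03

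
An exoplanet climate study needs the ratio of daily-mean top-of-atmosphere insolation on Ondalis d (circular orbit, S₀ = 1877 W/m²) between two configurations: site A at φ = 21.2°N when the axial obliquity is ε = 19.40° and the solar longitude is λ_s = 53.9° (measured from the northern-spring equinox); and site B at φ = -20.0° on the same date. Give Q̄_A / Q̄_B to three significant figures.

— Configuration A (φ=+21.2°):
Solar declination: sin δ = sin ε · sin λ_s = sin 19.40° × sin 53.9° = 0.26838, so δ = +15.568°.
cos H₀ = −tan(+21.2°) tan(+15.568°) = -0.1081, H₀ = 1.6791 rad.
Bracket: H₀ sin φ sin δ + cos φ cos δ sin H₀ = 1.6791×0.36162×0.26838 + 0.93232×0.96331×0.99414 = 0.162959 + 0.892850 = 1.055809.
Q̄ = (S₀/π) × [bracket] = (1877/π) × 1.055809 = 630.81 W/m².
— Configuration B (φ=-20.0°):
cos H₀ = −tan(-20.0°) tan(+15.568°) = 0.1014, H₀ = 1.4692 rad.
Bracket: H₀ sin φ sin δ + cos φ cos δ sin H₀ = 1.4692×-0.34202×0.26838 + 0.93969×0.96331×0.99485 = -0.134860 + 0.900551 = 0.765691.
Q̄ = (S₀/π) × [bracket] = (1877/π) × 0.765691 = 457.48 W/m².
Ratio Q̄_A / Q̄_B = 630.81 / 457.48 = 1.379.

Q̄_A / Q̄_B ≈ 1.38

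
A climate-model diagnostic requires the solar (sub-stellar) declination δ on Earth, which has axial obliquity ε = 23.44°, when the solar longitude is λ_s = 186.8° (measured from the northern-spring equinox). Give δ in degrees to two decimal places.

sin δ = sin ε · sin λ_s = sin 23.44° × sin 186.8° = -0.047100.
δ = arcsin(-0.047100) = -2.70°.

δ = -2.70°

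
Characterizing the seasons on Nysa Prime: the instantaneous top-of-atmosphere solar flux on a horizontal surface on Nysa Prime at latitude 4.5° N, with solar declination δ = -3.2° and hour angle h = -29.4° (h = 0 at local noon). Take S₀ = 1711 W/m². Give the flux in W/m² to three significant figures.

cos θ_z = sin φ sin δ + cos φ cos δ cos h = -0.004380 + 0.867174 = 0.862794.
Flux = S₀ · cos θ_z = 1711 × 0.862794 = 1476 W/m².

1.48e+03 W/m²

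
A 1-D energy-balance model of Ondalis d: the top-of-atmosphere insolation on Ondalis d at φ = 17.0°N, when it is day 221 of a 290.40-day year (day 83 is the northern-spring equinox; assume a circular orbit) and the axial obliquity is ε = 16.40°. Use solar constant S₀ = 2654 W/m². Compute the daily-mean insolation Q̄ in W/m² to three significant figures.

Q̄ ≈ 824 W/m²

Solar longitude: λ_s = 360° × (221 − 83)/290.40 = 171.074°.
sin δ = sin 16.40° × sin 171.074° = 0.04381, so δ = +2.511°.
cos H₀ = −tan(+17.0°) tan(+2.511°) = -0.0134, H₀ = 1.5842 rad.
Bracket: H₀ sin φ sin δ + cos φ cos δ sin H₀ = 1.5842×0.29237×0.04381 + 0.95630×0.99904×0.99991 = 0.020292 + 0.955296 = 0.975588.
Q̄ = (S₀/π) × [bracket] = (2654/π) × 0.975588 = 824.2 W/m².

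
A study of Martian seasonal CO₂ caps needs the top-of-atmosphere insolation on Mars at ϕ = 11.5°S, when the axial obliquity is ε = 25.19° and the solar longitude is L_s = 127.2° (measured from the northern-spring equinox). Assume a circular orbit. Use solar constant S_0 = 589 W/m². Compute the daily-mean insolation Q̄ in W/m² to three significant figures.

Q̄ ≈ 153 W/m²

Solar declination: sin δ = sin ε · sin L_s = sin 25.19° × sin 127.2° = 0.33902, so δ = +19.817°.
cos h₀ = −tan(-11.5°) tan(+19.817°) = 0.0733, h₀ = 1.4974 rad.
Bracket: h₀ sin ϕ sin δ + cos ϕ cos δ sin h₀ = 1.4974×-0.19937×0.33902 + 0.97992×0.94078×0.99731 = -0.101210 + 0.919409 = 0.818199.
Q̄ = (S_0/π) × [bracket] = (589/π) × 0.818199 = 153.4 W/m².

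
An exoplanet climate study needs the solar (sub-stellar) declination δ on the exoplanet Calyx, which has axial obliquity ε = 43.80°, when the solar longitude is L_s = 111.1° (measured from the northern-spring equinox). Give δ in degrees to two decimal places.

sin δ = sin ε · sin L_s = sin 43.80° × sin 111.1° = 0.645737.
δ = arcsin(0.645737) = +40.22°.

δ = +40.22°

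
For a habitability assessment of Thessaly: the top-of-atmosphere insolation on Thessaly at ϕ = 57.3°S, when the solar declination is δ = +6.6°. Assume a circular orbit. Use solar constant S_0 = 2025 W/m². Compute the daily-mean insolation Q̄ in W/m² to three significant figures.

cos h₀ = −tan(-57.3°) tan(+6.600°) = 0.1802, h₀ = 1.3896 rad.
Bracket: h₀ sin ϕ sin δ + cos ϕ cos δ sin h₀ = 1.3896×-0.84151×0.11494 + 0.54024×0.99337×0.98362 = -0.134407 + 0.527868 = 0.393461.
Q̄ = (S_0/π) × [bracket] = (2025/π) × 0.393461 = 253.6 W/m².

Q̄ ≈ 254 W/m²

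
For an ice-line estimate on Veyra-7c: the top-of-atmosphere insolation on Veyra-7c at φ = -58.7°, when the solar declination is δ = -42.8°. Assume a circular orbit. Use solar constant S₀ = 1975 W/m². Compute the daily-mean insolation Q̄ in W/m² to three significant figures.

Q̄ ≈ 1.15e+03 W/m²

cos H₀ = −tan(-58.7°) tan(-42.800°) = -1.5230 ≤ −1 ⇒ polar day, H₀ = π.
Bracket: H₀ sin φ sin δ + cos φ cos δ sin H₀ = 3.1416×-0.85446×-0.67944 + 0.51952×0.73373×0.00000 = 1.823869 + 0.000000 = 1.823869.
Q̄ = (S₀/π) × [bracket] = (1975/π) × 1.823869 = 1147 W/m².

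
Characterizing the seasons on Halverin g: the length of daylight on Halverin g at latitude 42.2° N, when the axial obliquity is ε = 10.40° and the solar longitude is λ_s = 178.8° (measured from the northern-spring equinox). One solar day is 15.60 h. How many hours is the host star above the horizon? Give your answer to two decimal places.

Solar declination: sin δ = sin ε · sin λ_s = sin 10.40° × sin 178.8° = 0.00378, so δ = +0.217°.
cos H₀ = −tan φ · tan δ = −tan(+42.2°) × tan(+0.217°) = -0.0034, so H₀ = 1.5742 rad = 90.20°.
Daylight = 2H₀/(2π) × 15.60 h = (1.5742/π) × 15.60 = 7.82 h.

7.82 h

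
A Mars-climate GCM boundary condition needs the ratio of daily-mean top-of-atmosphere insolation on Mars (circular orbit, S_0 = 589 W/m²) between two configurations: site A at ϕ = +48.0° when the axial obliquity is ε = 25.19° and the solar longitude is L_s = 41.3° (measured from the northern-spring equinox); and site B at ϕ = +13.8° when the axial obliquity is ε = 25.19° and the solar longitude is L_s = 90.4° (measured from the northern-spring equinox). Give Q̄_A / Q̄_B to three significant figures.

Q̄_A / Q̄_B ≈ 0.962

— Configuration A (ϕ=+48.0°):
Solar declination: sin δ = sin ε · sin L_s = sin 25.19° × sin 41.3° = 0.28091, so δ = +16.315°.
cos h₀ = −tan(+48.0°) tan(+16.315°) = -0.3251, h₀ = 1.9019 rad.
Bracket: h₀ sin ϕ sin δ + cos ϕ cos δ sin h₀ = 1.9019×0.74314×0.28091 + 0.66913×0.95973×0.94569 = 0.397032 + 0.607307 = 1.004339.
Q̄ = (S_0/π) × [bracket] = (589/π) × 1.004339 = 188.30 W/m².
— Configuration B (ϕ=+13.8°):
Solar declination: sin δ = sin ε · sin L_s = sin 25.19° × sin 90.4° = 0.42561, so δ = +25.189°.
cos h₀ = −tan(+13.8°) tan(+25.189°) = -0.1155, h₀ = 1.6866 rad.
Bracket: h₀ sin ϕ sin δ + cos ϕ cos δ sin h₀ = 1.6866×0.23853×0.42561 + 0.97113×0.90491×0.99330 = 0.171225 + 0.872897 = 1.044122.
Q̄ = (S_0/π) × [bracket] = (589/π) × 1.044122 = 195.76 W/m².
Ratio Q̄_A / Q̄_B = 188.30 / 195.76 = 0.9619.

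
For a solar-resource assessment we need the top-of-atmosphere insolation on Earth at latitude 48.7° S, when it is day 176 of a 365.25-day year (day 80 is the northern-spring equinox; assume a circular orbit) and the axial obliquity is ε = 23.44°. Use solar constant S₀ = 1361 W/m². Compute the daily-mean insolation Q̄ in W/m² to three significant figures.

Solar longitude: λ_s = 360° × (176 − 80)/365.25 = 94.620°.
sin δ = sin 23.44° × sin 94.620° = 0.39650, so δ = +23.359°.
cos H₀ = −tan(-48.7°) tan(+23.359°) = 0.4916, H₀ = 1.0569 rad.
Bracket: H₀ sin φ sin δ + cos φ cos δ sin H₀ = 1.0569×-0.75126×0.39650 + 0.66000×0.91804×0.87081 = -0.314824 + 0.527629 = 0.212805.
Q̄ = (S₀/π) × [bracket] = (1361/π) × 0.212805 = 92.19 W/m².

Q̄ ≈ 92.2 W/m²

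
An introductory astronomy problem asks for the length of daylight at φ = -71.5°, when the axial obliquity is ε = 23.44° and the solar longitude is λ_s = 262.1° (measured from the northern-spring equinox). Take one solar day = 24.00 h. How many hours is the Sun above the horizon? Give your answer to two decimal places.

Solar declination: sin δ = sin ε · sin λ_s = sin 23.44° × sin 262.1° = -0.39401, so δ = -23.204°.
Sunrise equation: cos H₀ = −tan φ · tan δ = -1.2812 ≤ −1, so the Sun never sets (polar day) and H₀ = π.
Daylight = 2H₀/(2π) × 24.00 h = (3.1416/π) × 24.00 = 24.00 h.

24.00 h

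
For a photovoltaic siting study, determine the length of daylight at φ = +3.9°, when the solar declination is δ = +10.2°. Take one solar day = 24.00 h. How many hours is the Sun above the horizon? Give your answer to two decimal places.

12.09 h

cos H₀ = −tan φ · tan δ = −tan(+3.9°) × tan(+10.200°) = -0.0123, so H₀ = 1.5831 rad = 90.70°.
Daylight = 2H₀/(2π) × 24.00 h = (1.5831/π) × 24.00 = 12.09 h.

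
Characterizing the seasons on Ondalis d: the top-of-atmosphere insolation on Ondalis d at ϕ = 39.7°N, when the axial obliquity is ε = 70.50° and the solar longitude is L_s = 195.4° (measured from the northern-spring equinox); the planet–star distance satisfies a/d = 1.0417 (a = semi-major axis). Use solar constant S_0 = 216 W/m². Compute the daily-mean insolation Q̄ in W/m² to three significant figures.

Q̄ ≈ 38.1 W/m²

Solar declination: sin δ = sin ε · sin L_s = sin 70.50° × sin 195.4° = -0.25032, so δ = -14.497°.
cos h₀ = −tan(+39.7°) tan(-14.497°) = 0.2147, h₀ = 1.3545 rad.
Bracket: h₀ sin ϕ sin δ + cos ϕ cos δ sin h₀ = 1.3545×0.63877×-0.25032 + 0.76940×0.96816×0.97669 = -0.216580 + 0.727539 = 0.510959.
Inverse-square distance factor (a/d)² = 1.0417² = 1.085139.
Q̄ = (S_0/π) × 1.085139 × [bracket] = (216/π) × 1.085139 × 0.510959 = 38.12 W/m².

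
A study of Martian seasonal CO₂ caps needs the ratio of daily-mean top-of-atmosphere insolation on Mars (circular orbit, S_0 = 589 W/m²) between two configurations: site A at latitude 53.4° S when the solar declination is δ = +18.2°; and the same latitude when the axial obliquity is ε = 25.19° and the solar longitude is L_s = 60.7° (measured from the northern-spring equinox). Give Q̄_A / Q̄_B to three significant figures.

Q̄_A / Q̄_B ≈ 1.36

— Configuration A (ϕ=-53.4°):
cos h₀ = −tan(-53.4°) tan(+18.200°) = 0.4427, h₀ = 1.1122 rad.
Bracket: h₀ sin ϕ sin δ + cos ϕ cos δ sin h₀ = 1.1122×-0.80282×0.31233 + 0.59622×0.94997×0.89667 = -0.278878 + 0.507866 = 0.228988.
Q̄ = (S_0/π) × [bracket] = (589/π) × 0.228988 = 42.932 W/m².
— Configuration B (ϕ=-53.4°):
Solar declination: sin δ = sin ε · sin L_s = sin 25.19° × sin 60.7° = 0.37117, so δ = +21.788°.
cos h₀ = −tan(-53.4°) tan(+21.788°) = 0.5382, h₀ = 1.0025 rad.
Bracket: h₀ sin ϕ sin δ + cos ϕ cos δ sin h₀ = 1.0025×-0.80282×0.37117 + 0.59622×0.92856×0.84280 = -0.298728 + 0.466596 = 0.167868.
Q̄ = (S_0/π) × [bracket] = (589/π) × 0.167868 = 31.473 W/m².
Ratio Q̄_A / Q̄_B = 42.932 / 31.473 = 1.364.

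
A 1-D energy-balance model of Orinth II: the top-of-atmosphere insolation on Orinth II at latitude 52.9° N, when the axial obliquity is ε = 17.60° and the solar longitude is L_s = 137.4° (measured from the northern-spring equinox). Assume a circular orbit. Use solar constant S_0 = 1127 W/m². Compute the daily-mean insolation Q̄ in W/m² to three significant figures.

Q̄ ≈ 312 W/m²

Solar declination: sin δ = sin ε · sin L_s = sin 17.60° × sin 137.4° = 0.20467, so δ = +11.810°.
cos h₀ = −tan(+52.9°) tan(+11.810°) = -0.2765, h₀ = 1.8509 rad.
Bracket: h₀ sin ϕ sin δ + cos ϕ cos δ sin h₀ = 1.8509×0.79758×0.20467 + 0.60321×0.97883×0.96102 = 0.302142 + 0.567425 = 0.869567.
Q̄ = (S_0/π) × [bracket] = (1127/π) × 0.869567 = 311.9 W/m².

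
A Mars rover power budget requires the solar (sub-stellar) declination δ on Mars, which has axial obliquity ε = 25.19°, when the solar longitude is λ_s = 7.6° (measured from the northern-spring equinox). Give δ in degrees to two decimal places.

δ = +3.23°

sin δ = sin ε · sin λ_s = sin 25.19° × sin 7.6° = 0.056291.
δ = arcsin(0.056291) = +3.23°.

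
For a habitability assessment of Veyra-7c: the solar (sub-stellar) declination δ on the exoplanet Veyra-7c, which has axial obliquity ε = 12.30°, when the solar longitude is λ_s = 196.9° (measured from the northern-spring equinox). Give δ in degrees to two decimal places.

δ = -3.55°

sin δ = sin ε · sin λ_s = sin 12.30° × sin 196.9° = -0.061928.
δ = arcsin(-0.061928) = -3.55°.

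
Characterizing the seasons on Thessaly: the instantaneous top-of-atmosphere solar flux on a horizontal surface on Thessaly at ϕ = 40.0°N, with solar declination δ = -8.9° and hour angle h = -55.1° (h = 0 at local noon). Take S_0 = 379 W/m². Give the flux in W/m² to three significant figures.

126 W/m²

cos θ_z = sin ϕ sin δ + cos ϕ cos δ cos h = -0.099446 + 0.433012 = 0.333566.
Flux = S_0 · cos θ_z = 379 × 0.333566 = 126.4 W/m².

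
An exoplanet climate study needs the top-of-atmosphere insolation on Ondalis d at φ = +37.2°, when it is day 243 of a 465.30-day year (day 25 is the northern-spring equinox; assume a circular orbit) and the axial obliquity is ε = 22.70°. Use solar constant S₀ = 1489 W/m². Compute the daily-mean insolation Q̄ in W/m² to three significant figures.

Q̄ ≈ 411 W/m²

Solar longitude: λ_s = 360° × (243 − 25)/465.30 = 168.665°.
sin δ = sin 22.70° × sin 168.665° = 0.07585, so δ = +4.350°.
cos H₀ = −tan(+37.2°) tan(+4.350°) = -0.0577, H₀ = 1.6286 rad.
Bracket: H₀ sin φ sin δ + cos φ cos δ sin H₀ = 1.6286×0.60460×0.07585 + 0.79653×0.99712×0.99833 = 0.074686 + 0.792910 = 0.867596.
Q̄ = (S₀/π) × [bracket] = (1489/π) × 0.867596 = 411.2 W/m².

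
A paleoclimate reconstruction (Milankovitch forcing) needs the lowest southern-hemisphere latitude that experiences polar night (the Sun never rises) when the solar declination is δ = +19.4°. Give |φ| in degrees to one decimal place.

Polar night requires cos H₀ = −tan φ tan δ ≥ 1, i.e. tan φ tan δ ≤ −1.
The boundary is |tan φ| · |tan δ| = 1, so |φ| = 90° − |δ| = 90° − 19.4° = 70.6° in the southern hemisphere.

|φ| = 70.6°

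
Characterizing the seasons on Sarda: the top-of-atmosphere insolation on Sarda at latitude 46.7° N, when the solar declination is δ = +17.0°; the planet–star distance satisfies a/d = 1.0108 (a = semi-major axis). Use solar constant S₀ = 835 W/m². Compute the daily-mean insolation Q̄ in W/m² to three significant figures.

cos H₀ = −tan(+46.7°) tan(+17.000°) = -0.3244, H₀ = 1.9012 rad.
Bracket: H₀ sin φ sin δ + cos φ cos δ sin H₀ = 1.9012×0.72777×0.29237 + 0.68582×0.95630×0.94591 = 0.404534 + 0.620375 = 1.024909.
Inverse-square distance factor (a/d)² = 1.0108² = 1.021717.
Q̄ = (S₀/π) × 1.021717 × [bracket] = (835/π) × 1.021717 × 1.024909 = 278.3 W/m².

Q̄ ≈ 278 W/m²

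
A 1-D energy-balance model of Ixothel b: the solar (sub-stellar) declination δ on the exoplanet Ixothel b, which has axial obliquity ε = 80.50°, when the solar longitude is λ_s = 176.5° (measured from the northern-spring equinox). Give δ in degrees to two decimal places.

sin δ = sin ε · sin λ_s = sin 80.50° × sin 176.5° = 0.060211.
δ = arcsin(0.060211) = +3.45°.

δ = +3.45°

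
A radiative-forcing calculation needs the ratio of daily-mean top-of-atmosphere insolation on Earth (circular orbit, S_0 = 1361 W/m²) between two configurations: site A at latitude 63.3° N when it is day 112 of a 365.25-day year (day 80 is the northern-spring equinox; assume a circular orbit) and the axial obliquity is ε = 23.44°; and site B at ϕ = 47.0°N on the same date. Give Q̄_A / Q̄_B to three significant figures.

— Configuration A (ϕ=+63.3°):
Solar longitude: L_s = 360° × (112 − 80)/365.25 = 31.540°.
sin δ = sin 23.44° × sin 31.540° = 0.20808, so δ = +12.010°.
cos h₀ = −tan(+63.3°) tan(+12.010°) = -0.4230, h₀ = 2.0075 rad.
Bracket: h₀ sin ϕ sin δ + cos ϕ cos δ sin h₀ = 2.0075×0.89337×0.20808 + 0.44932×0.97811×0.90614 = 0.373179 + 0.398234 = 0.771413.
Q̄ = (S_0/π) × [bracket] = (1361/π) × 0.771413 = 334.19 W/m².
— Configuration B (ϕ=+47.0°):
cos h₀ = −tan(+47.0°) tan(+12.010°) = -0.2281, h₀ = 1.8010 rad.
Bracket: h₀ sin ϕ sin δ + cos ϕ cos δ sin h₀ = 1.8010×0.73135×0.20808 + 0.68200×0.97811×0.97363 = 0.274075 + 0.649480 = 0.923555.
Q̄ = (S_0/π) × [bracket] = (1361/π) × 0.923555 = 400.10 W/m².
Ratio Q̄_A / Q̄_B = 334.19 / 400.10 = 0.8353.

Q̄_A / Q̄_B ≈ 0.835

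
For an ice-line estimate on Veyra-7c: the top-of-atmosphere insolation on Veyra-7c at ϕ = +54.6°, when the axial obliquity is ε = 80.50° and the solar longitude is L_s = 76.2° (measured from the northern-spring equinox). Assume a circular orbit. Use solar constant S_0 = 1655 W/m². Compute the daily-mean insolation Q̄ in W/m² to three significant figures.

Q̄ ≈ 1.29e+03 W/m²

Solar declination: sin δ = sin ε · sin L_s = sin 80.50° × sin 76.2° = 0.95782, so δ = +73.299°.
cos h₀ = −tan(+54.6°) tan(+73.299°) = -4.6898 ≤ −1 ⇒ polar day, h₀ = π.
Bracket: h₀ sin ϕ sin δ + cos ϕ cos δ sin h₀ = 3.1416×0.81513×0.95782 + 0.57928×0.28738×0.00000 = 2.452797 + 0.000000 = 2.452797.
Q̄ = (S_0/π) × [bracket] = (1655/π) × 2.452797 = 1292 W/m².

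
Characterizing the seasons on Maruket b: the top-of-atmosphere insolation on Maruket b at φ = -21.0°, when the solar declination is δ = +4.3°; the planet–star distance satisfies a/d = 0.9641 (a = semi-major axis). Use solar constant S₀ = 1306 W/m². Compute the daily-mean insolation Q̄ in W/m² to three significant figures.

cos H₀ = −tan(-21.0°) tan(+4.300°) = 0.0289, H₀ = 1.5419 rad.
Bracket: H₀ sin φ sin δ + cos φ cos δ sin H₀ = 1.5419×-0.35837×0.07498 + 0.93358×0.99719×0.99958 = -0.041432 + 0.930566 = 0.889134.
Inverse-square distance factor (a/d)² = 0.9641² = 0.929489.
Q̄ = (S₀/π) × 0.929489 × [bracket] = (1306/π) × 0.929489 × 0.889134 = 343.6 W/m².

Q̄ ≈ 344 W/m²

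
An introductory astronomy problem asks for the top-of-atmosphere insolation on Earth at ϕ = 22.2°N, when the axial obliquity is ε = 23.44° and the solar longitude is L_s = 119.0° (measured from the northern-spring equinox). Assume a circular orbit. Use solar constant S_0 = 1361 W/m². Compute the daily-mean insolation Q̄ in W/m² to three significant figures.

Q̄ ≈ 470 W/m²

Solar declination: sin δ = sin ε · sin L_s = sin 23.44° × sin 119.0° = 0.34791, so δ = +20.360°.
cos h₀ = −tan(+22.2°) tan(+20.360°) = -0.1514, h₀ = 1.7228 rad.
Bracket: h₀ sin ϕ sin δ + cos ϕ cos δ sin h₀ = 1.7228×0.37784×0.34791 + 0.92587×0.93753×0.98847 = 0.226469 + 0.858023 = 1.084492.
Q̄ = (S_0/π) × [bracket] = (1361/π) × 1.084492 = 469.8 W/m².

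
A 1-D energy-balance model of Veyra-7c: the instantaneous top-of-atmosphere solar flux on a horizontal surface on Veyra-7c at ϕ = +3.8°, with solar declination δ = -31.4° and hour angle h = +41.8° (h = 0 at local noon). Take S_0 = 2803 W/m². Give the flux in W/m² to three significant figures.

1.68e+03 W/m²

cos θ_z = sin ϕ sin δ + cos ϕ cos δ cos h = -0.034529 + 0.634903 = 0.600374.
Flux = S_0 · cos θ_z = 2803 × 0.600374 = 1683 W/m².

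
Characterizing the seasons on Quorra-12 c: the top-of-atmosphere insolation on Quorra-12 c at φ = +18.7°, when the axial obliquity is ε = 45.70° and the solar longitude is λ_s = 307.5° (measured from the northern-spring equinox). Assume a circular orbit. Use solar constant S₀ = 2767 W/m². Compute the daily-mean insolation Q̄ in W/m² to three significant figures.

Solar declination: sin δ = sin ε · sin λ_s = sin 45.70° × sin 307.5° = -0.56780, so δ = -34.597°.
cos H₀ = −tan(+18.7°) tan(-34.597°) = 0.2335, H₀ = 1.3351 rad.
Bracket: H₀ sin φ sin δ + cos φ cos δ sin H₀ = 1.3351×0.32061×-0.56780 + 0.94721×0.82317×0.97236 = -0.243045 + 0.758164 = 0.515119.
Q̄ = (S₀/π) × [bracket] = (2767/π) × 0.515119 = 453.7 W/m².

Q̄ ≈ 454 W/m²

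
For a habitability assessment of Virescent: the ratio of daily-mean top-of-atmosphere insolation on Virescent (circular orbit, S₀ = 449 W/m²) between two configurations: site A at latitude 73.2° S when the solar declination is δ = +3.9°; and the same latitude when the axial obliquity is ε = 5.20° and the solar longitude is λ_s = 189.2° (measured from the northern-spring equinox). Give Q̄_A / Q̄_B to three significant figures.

Q̄_A / Q̄_B ≈ 0.622

— Configuration A (φ=-73.2°):
cos H₀ = −tan(-73.2°) tan(+3.900°) = 0.2258, H₀ = 1.3430 rad.
Bracket: H₀ sin φ sin δ + cos φ cos δ sin H₀ = 1.3430×-0.95732×0.06802 + 0.28903×0.99768×0.97417 = -0.087452 + 0.280911 = 0.193459.
Q̄ = (S₀/π) × [bracket] = (449/π) × 0.193459 = 27.649 W/m².
— Configuration B (φ=-73.2°):
Solar declination: sin δ = sin ε · sin λ_s = sin 5.20° × sin 189.2° = -0.01449, so δ = -0.830°.
cos H₀ = −tan(-73.2°) tan(-0.830°) = -0.0480, H₀ = 1.6188 rad.
Bracket: H₀ sin φ sin δ + cos φ cos δ sin H₀ = 1.6188×-0.95732×-0.01449 + 0.28903×0.99990×0.99885 = 0.022455 + 0.288669 = 0.311124.
Q̄ = (S₀/π) × [bracket] = (449/π) × 0.311124 = 44.466 W/m².
Ratio Q̄_A / Q̄_B = 27.649 / 44.466 = 0.6218.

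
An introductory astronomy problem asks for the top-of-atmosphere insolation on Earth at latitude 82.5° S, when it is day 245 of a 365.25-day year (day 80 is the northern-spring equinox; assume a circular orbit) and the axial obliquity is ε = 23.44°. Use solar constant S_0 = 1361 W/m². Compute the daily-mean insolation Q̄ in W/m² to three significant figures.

Q̄ ≈ 1.47 W/m²

Solar longitude: L_s = 360° × (245 − 80)/365.25 = 162.628°.
sin δ = sin 23.44° × sin 162.628° = 0.11877, so δ = +6.821°.
cos h₀ = −tan(-82.5°) tan(+6.821°) = 0.9086, h₀ = 0.4310 rad.
Bracket: h₀ sin ϕ sin δ + cos ϕ cos δ sin h₀ = 0.4310×-0.99144×0.11877 + 0.13053×0.99292×0.41776 = -0.050752 + 0.054144 = 0.003392.
Q̄ = (S_0/π) × [bracket] = (1361/π) × 0.003392 = 1.469 W/m².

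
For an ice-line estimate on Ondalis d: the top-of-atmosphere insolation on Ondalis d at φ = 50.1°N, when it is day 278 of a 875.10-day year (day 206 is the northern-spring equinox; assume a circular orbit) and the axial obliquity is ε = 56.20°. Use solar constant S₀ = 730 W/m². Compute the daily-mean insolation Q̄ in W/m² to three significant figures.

Q̄ ≈ 271 W/m²

Solar longitude: λ_s = 360° × (278 − 206)/875.10 = 29.619°.
sin δ = sin 56.20° × sin 29.619° = 0.41070, so δ = +24.249°.
cos H₀ = −tan(+50.1°) tan(+24.249°) = -0.5387, H₀ = 2.1397 rad.
Bracket: H₀ sin φ sin δ + cos φ cos δ sin H₀ = 2.1397×0.76717×0.41070 + 0.64145×0.91177×0.84248 = 0.674170 + 0.492729 = 1.166899.
Q̄ = (S₀/π) × [bracket] = (730/π) × 1.166899 = 271.1 W/m².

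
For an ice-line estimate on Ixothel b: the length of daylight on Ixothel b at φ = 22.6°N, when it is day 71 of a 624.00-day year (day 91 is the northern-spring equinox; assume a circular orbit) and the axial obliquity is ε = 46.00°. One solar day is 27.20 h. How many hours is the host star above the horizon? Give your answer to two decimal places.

Solar longitude: λ_s = 360° × (71 − 91)/624.00 = -11.538°, i.e. -11.538° + 360° = 348.462°.
sin δ = sin 46.00° × sin 348.462° = -0.14389, so δ = -8.273°.
cos H₀ = −tan φ · tan δ = −tan(+22.6°) × tan(-8.273°) = 0.0605, so H₀ = 1.5102 rad = 86.53°.
Daylight = 2H₀/(2π) × 27.20 h = (1.5102/π) × 27.20 = 13.08 h.

13.08 h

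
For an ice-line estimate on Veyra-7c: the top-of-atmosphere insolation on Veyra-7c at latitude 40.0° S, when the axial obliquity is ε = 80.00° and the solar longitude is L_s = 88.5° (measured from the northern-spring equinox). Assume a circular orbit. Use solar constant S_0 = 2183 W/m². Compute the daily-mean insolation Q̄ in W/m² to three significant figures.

Solar declination: sin δ = sin ε · sin L_s = sin 80.00° × sin 88.5° = 0.98447, so δ = +79.889°.
cos h₀ = −tan(-40.0°) tan(+79.889°) = 4.7056 ≥ 1 ⇒ polar night, h₀ = 0 and Q̄ = 0.

Q̄ ≈ 0.00 W/m²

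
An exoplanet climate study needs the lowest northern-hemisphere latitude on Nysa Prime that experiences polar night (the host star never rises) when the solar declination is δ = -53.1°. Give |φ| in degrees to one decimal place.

Polar night requires cos H₀ = −tan φ tan δ ≥ 1, i.e. tan φ tan δ ≤ −1.
The boundary is |tan φ| · |tan δ| = 1, so |φ| = 90° − |δ| = 90° − 53.1° = 36.9° in the northern hemisphere.

|φ| = 36.9°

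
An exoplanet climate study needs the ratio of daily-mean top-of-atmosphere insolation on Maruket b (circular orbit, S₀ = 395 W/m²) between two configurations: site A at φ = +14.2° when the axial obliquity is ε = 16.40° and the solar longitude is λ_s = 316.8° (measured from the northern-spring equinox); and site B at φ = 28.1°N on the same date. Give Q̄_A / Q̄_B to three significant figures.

— Configuration A (φ=+14.2°):
Solar declination: sin δ = sin ε · sin λ_s = sin 16.40° × sin 316.8° = -0.19328, so δ = -11.144°.
cos H₀ = −tan(+14.2°) tan(-11.144°) = 0.0498, H₀ = 1.5209 rad.
Bracket: H₀ sin φ sin δ + cos φ cos δ sin H₀ = 1.5209×0.24531×-0.19328 + 0.96945×0.98114×0.99876 = -0.072111 + 0.949987 = 0.877876.
Q̄ = (S₀/π) × [bracket] = (395/π) × 0.877876 = 110.38 W/m².
— Configuration B (φ=+28.1°):
cos H₀ = −tan(+28.1°) tan(-11.144°) = 0.1052, H₀ = 1.4654 rad.
Bracket: H₀ sin φ sin δ + cos φ cos δ sin H₀ = 1.4654×0.47101×-0.19328 + 0.88213×0.98114×0.99445 = -0.133405 + 0.860690 = 0.727285.
Q̄ = (S₀/π) × [bracket] = (395/π) × 0.727285 = 91.443 W/m².
Ratio Q̄_A / Q̄_B = 110.38 / 91.443 = 1.207.

Q̄_A / Q̄_B ≈ 1.21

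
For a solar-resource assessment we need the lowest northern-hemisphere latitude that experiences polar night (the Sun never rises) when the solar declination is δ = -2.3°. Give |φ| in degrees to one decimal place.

Polar night requires cos H₀ = −tan φ tan δ ≥ 1, i.e. tan φ tan δ ≤ −1.
The boundary is |tan φ| · |tan δ| = 1, so |φ| = 90° − |δ| = 90° − 2.3° = 87.7° in the northern hemisphere.

|φ| = 87.7°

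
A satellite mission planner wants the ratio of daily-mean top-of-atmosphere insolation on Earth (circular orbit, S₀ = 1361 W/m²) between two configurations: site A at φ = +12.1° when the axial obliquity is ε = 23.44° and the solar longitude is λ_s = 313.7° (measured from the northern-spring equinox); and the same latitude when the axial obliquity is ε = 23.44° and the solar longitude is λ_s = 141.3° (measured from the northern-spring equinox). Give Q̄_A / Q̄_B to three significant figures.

Q̄_A / Q̄_B ≈ 0.819

— Configuration A (φ=+12.1°):
Solar declination: sin δ = sin ε · sin λ_s = sin 23.44° × sin 313.7° = -0.28759, so δ = -16.714°.
cos H₀ = −tan(+12.1°) tan(-16.714°) = 0.0644, H₀ = 1.5064 rad.
Bracket: H₀ sin φ sin δ + cos φ cos δ sin H₀ = 1.5064×0.20962×-0.28759 + 0.97778×0.95775×0.99793 = -0.090813 + 0.934530 = 0.843717.
Q̄ = (S₀/π) × [bracket] = (1361/π) × 0.843717 = 365.51 W/m².
— Configuration B (φ=+12.1°):
Solar declination: sin δ = sin ε · sin λ_s = sin 23.44° × sin 141.3° = 0.24871, so δ = +14.401°.
cos H₀ = −tan(+12.1°) tan(+14.401°) = -0.0550, H₀ = 1.6259 rad.
Bracket: H₀ sin φ sin δ + cos φ cos δ sin H₀ = 1.6259×0.20962×0.24871 + 0.97778×0.96858×0.99848 = 0.084766 + 0.945619 = 1.030385.
Q̄ = (S₀/π) × [bracket] = (1361/π) × 1.030385 = 446.38 W/m².
Ratio Q̄_A / Q̄_B = 365.51 / 446.38 = 0.8188.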